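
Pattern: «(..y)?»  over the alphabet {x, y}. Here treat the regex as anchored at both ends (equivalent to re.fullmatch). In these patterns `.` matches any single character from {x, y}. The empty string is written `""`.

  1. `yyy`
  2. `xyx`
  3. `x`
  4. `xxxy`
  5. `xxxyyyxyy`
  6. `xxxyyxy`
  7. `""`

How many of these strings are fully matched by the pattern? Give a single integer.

1. `yyy` → match
2. `xyx` → no match
3. `x` → no match
4. `xxxy` → no match
5. `xxxyyyxyy` → no match
6. `xxxyyxy` → no match
7. `""` → match
Total matched: 2

2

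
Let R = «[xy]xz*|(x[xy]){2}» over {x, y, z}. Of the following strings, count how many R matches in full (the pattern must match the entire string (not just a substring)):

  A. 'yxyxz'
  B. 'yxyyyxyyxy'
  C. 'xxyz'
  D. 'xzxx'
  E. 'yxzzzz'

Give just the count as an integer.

A. 'yxyxz' → no match
B. 'yxyyyxyyxy' → no match
C. 'xxyz' → no match
D. 'xzxx' → no match
E. 'yxzzzz' → match
Total matched: 1

1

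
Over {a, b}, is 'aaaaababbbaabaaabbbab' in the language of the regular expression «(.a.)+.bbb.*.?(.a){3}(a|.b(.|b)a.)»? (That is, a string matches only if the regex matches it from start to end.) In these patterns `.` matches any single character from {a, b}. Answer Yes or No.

Yes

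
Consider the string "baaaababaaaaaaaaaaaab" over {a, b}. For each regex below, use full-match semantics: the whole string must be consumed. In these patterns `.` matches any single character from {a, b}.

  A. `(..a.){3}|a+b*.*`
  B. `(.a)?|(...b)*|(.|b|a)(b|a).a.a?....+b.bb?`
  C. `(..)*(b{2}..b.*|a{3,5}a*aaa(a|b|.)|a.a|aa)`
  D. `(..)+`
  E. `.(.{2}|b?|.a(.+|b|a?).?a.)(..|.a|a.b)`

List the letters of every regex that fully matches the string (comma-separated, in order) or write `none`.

A → no match
B → no match
C → match
D → no match
E → match

C, E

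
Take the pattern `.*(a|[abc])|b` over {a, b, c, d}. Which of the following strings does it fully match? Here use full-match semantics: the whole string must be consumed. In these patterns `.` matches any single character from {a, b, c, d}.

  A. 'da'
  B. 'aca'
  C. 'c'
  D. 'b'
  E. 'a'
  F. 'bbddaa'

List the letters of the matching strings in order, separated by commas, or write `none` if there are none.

A. 'da' → match
B. 'aca' → match
C. 'c' → match
D. 'b' → match
E. 'a' → match
F. 'bbddaa' → match

A, B, C, D, E, F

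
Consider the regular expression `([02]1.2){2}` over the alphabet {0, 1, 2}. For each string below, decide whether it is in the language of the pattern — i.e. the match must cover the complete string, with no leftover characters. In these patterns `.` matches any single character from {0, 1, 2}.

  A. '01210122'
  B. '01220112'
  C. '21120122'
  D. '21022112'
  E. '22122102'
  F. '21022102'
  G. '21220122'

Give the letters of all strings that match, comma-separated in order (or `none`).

A → no match
B → match
C → match
D → match
E → no match
F → match
G → match

B, C, D, F, G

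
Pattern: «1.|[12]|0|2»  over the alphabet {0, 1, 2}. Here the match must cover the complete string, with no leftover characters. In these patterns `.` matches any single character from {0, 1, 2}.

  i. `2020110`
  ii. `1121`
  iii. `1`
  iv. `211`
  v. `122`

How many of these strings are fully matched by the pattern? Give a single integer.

i → no match
ii → no match
iii → match
iv → no match
v → no match
Total matched: 1

1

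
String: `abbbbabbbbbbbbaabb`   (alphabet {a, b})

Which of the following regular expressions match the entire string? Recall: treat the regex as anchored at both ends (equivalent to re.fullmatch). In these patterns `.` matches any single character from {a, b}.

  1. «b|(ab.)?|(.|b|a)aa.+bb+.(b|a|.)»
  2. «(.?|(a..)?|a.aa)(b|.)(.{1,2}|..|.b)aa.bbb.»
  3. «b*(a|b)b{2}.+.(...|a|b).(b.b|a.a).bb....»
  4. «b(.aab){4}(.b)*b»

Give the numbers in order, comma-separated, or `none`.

3

1 → no match
2 → no match
3 → match
4 → no match — must start with `b`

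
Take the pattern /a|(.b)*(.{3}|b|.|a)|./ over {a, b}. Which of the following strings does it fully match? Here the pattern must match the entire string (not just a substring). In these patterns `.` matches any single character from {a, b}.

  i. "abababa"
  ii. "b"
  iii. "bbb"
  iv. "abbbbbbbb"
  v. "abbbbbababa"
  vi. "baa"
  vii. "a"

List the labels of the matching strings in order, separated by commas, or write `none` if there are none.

i → match
ii → match
iii → match
iv → match
v → match
vi → match
vii → match

i, ii, iii, iv, v, vi, vii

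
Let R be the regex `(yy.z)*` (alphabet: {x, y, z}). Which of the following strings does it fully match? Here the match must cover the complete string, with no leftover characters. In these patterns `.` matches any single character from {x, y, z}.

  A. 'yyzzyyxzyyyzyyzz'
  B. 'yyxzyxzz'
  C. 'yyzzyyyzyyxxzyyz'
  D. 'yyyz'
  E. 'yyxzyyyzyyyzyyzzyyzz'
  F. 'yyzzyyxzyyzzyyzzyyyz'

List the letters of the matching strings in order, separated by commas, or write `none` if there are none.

A → match
B → no match
C → no match
D → match
E → match
F → match

A, D, E, F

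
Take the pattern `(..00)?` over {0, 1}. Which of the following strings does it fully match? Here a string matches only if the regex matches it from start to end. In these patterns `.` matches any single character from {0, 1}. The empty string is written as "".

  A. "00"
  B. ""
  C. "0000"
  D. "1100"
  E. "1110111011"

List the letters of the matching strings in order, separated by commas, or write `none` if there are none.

A → no match
B → match
C → match
D → match
E → no match

B, C, D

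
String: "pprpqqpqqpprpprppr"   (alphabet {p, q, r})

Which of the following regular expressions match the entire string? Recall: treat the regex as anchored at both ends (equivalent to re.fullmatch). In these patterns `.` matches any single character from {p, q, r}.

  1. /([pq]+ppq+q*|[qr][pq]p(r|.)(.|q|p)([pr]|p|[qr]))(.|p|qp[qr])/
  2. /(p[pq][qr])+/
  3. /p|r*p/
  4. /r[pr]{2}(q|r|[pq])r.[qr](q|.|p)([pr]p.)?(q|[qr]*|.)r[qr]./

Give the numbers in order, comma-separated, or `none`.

2

1 → no match
2 → match
3 → no match — must end with "p"
4 → no match — must start with "r"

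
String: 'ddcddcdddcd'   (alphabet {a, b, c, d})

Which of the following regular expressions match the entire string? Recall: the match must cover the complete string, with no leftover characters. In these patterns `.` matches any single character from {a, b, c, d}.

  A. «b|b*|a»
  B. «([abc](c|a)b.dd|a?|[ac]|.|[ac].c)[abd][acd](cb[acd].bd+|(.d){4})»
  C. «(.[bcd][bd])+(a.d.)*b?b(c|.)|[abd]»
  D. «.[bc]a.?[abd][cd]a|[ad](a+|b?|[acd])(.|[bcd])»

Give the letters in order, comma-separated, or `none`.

A → no match
B → match
C → no match
D → no match

B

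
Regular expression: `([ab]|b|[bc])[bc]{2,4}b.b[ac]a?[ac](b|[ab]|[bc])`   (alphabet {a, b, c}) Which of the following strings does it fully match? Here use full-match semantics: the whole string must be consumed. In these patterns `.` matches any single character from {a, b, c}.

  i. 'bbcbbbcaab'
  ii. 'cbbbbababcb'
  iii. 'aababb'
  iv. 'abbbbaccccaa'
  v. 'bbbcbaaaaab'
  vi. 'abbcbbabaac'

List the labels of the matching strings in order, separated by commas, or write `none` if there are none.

i → match
ii → no match
iii → no match
iv → no match
v → no match
vi → match

i, vi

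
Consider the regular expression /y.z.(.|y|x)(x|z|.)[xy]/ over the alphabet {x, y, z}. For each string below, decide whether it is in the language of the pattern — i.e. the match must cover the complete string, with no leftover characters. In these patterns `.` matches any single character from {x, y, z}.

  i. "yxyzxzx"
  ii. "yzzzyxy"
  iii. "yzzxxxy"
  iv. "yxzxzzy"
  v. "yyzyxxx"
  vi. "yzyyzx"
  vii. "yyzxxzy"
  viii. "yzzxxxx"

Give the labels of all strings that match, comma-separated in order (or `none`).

i → no match
ii → match
iii → match
iv → match
v → match
vi → no match
vii → match
viii → match

ii, iii, iv, v, vii, viii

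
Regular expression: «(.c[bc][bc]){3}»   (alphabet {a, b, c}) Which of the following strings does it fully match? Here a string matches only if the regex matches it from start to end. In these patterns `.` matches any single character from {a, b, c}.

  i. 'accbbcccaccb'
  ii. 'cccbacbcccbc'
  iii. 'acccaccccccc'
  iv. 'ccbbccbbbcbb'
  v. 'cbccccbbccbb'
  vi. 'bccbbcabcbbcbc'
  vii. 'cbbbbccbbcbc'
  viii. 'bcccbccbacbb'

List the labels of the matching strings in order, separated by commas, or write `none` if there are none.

i → match
ii → match
iii → match
iv → match
v → no match
vi → no match
vii → no match
viii → match

i, ii, iii, iv, viii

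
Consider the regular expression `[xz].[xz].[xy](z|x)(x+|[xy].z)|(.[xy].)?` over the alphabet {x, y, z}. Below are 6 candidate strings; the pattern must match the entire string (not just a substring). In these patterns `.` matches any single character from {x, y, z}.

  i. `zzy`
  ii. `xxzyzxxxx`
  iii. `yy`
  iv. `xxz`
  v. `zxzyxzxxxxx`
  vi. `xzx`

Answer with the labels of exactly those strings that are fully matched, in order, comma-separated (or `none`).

iv, v

i. `zzy` → no match
ii. `xxzyzxxxx` → no match
iii. `yy` → no match
iv. `xxz` → match
v. `zxzyxzxxxxx` → match
vi. `xzx` → no match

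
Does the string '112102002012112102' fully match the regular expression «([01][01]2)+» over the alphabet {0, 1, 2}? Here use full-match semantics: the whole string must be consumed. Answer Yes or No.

Yes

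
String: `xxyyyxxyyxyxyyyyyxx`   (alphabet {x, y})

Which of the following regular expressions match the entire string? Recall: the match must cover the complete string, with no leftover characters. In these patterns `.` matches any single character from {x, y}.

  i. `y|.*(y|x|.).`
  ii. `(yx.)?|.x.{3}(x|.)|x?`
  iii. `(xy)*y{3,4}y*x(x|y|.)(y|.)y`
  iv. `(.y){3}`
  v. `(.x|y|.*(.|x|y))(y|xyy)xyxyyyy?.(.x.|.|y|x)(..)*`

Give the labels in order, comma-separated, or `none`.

i → match
ii → no match
iii → no match — must end with `y`
iv → no match — must end with `y`
v → match

i, v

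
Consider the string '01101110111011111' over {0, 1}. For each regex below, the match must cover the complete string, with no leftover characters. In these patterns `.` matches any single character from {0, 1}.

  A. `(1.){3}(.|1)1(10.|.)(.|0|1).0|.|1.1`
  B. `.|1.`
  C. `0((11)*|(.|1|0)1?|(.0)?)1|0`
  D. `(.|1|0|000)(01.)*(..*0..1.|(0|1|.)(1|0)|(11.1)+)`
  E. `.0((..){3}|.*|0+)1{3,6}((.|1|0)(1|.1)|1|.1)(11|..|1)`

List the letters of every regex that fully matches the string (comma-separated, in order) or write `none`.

D

A → no match
B → no match
C → no match
D → match
E → no match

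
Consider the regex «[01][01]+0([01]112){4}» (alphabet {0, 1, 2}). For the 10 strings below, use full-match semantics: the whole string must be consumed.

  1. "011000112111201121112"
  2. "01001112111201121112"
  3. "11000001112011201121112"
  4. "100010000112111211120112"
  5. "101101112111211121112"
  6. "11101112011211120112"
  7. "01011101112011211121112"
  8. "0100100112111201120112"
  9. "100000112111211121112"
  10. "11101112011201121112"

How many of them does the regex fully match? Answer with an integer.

10

1 → match
2 → match
3 → match
4 → match
5 → match
6 → match
7 → match
8 → match
9 → match
10 → match
Total matched: 10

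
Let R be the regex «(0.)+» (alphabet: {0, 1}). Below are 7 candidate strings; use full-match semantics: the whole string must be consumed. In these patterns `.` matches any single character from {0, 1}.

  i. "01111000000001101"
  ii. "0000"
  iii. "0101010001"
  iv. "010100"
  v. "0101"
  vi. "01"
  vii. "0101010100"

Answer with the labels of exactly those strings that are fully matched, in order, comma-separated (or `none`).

ii, iii, iv, v, vi, vii

i → no match
ii → match
iii → match
iv → match
v → match
vi → match
vii → match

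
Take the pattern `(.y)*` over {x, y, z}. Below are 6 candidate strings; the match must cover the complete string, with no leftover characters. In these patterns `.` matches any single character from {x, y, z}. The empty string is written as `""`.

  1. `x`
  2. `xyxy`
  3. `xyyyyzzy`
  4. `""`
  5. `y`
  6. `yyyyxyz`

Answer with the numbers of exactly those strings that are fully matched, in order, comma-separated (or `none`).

1 → no match
2 → match
3 → no match
4 → match
5 → no match
6 → no match

2, 4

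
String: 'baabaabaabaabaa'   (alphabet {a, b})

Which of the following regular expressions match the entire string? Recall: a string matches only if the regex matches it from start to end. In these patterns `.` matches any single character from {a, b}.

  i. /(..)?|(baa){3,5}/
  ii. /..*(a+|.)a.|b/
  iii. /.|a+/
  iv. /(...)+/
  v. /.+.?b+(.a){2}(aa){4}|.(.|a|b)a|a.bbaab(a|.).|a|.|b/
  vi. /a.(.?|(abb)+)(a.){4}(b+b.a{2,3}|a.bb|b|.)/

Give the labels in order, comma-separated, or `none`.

i → match
ii → match
iii → no match
iv → match
v → no match
vi → no match — must start with 'a'

i, ii, iv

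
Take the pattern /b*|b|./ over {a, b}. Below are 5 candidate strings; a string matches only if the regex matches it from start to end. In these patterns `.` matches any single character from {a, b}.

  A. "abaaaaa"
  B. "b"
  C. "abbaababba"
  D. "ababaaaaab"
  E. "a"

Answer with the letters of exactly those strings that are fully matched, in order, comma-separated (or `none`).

B, E

A → no match
B → match
C → no match
D → no match
E → match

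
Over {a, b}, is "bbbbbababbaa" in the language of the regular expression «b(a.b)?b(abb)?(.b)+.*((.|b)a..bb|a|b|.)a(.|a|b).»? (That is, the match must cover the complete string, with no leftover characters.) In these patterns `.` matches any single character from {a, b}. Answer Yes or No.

No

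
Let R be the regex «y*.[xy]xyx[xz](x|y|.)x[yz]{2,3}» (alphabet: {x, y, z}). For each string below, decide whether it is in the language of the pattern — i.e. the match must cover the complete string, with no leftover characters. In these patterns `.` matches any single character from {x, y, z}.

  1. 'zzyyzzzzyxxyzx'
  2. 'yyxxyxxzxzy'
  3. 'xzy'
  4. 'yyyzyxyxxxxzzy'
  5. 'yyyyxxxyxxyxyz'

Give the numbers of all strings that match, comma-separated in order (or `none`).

1 → no match
2 → match
3 → no match
4 → match
5 → match

2, 4, 5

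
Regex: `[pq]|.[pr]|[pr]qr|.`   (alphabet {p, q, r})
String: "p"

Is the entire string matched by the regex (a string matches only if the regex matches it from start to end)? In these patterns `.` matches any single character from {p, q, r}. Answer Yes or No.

Yes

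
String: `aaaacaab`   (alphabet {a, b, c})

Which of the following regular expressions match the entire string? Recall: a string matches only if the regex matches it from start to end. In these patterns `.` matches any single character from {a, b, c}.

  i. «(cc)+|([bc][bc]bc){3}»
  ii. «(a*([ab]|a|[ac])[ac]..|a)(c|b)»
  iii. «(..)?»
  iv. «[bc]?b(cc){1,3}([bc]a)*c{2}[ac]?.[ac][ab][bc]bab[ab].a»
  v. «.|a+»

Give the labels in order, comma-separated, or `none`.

ii

i → no match
ii → match
iii → no match
iv → no match — must end with `a`
v → no match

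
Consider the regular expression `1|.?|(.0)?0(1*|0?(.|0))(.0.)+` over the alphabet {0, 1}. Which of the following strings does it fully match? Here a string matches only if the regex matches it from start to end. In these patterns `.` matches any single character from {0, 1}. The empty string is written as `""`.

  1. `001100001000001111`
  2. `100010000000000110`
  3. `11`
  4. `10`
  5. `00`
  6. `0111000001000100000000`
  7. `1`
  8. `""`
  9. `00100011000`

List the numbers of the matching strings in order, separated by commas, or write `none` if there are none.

1 → no match
2 → no match
3 → no match
4 → no match
5 → no match
6 → match
7 → match
8 → match
9 → no match

6, 7, 8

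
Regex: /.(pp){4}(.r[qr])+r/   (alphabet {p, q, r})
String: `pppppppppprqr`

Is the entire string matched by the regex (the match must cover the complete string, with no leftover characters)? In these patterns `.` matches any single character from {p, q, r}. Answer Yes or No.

Yes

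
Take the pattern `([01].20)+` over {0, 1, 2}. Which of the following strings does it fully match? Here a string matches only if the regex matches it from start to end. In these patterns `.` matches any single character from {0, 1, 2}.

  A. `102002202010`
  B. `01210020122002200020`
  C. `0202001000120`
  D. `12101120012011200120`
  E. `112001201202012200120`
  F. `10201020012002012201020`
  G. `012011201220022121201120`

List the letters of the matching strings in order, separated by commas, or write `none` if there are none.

A → no match — must end with `20`
B → no match
C → no match
D → no match
E → no match
F → no match
G → no match

none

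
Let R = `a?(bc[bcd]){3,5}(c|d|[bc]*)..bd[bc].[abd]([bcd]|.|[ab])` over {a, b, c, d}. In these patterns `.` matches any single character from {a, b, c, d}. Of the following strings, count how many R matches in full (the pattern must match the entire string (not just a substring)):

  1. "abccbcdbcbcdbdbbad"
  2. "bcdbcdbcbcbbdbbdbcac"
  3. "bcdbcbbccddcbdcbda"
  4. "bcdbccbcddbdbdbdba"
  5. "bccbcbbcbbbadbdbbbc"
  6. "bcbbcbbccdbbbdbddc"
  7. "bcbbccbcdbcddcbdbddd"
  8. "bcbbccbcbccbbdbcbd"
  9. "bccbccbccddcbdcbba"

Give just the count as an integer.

1 → match
2 → match
3 → match
4 → match
5 → match
6 → match
7 → match
8 → match
9 → match
Total matched: 9

9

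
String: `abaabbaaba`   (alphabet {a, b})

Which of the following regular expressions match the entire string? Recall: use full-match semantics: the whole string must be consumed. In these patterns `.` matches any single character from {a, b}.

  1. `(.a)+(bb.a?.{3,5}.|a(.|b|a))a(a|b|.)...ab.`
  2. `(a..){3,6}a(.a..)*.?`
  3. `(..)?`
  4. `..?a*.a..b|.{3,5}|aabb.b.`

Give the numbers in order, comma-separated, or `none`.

1 → no match
2 → match
3 → no match
4 → no match

2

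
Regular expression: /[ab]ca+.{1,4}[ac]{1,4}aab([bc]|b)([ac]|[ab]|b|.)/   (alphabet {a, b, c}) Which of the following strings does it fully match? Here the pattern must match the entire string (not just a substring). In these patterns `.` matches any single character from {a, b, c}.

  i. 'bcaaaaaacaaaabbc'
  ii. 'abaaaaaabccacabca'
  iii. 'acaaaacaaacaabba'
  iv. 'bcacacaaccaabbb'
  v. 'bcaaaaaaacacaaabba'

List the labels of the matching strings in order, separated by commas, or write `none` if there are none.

i, iii, iv, v

i → match
ii → no match
iii → match
iv → match
v → match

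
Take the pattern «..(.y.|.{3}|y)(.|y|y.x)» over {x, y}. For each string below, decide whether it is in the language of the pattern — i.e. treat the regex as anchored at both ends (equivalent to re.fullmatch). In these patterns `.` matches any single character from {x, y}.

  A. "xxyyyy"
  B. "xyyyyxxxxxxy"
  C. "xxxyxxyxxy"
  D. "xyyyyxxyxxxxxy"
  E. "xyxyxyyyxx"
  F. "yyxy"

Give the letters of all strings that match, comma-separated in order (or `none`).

A

A → match
B → no match
C → no match
D → no match
E → no match
F → no match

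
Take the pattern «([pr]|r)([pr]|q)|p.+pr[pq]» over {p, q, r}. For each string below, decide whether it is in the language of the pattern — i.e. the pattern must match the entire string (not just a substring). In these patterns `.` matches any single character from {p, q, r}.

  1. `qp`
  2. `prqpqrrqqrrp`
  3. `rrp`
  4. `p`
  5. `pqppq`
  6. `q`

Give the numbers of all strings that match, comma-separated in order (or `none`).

none

1 → no match
2 → no match
3 → no match
4 → no match
5 → no match
6 → no match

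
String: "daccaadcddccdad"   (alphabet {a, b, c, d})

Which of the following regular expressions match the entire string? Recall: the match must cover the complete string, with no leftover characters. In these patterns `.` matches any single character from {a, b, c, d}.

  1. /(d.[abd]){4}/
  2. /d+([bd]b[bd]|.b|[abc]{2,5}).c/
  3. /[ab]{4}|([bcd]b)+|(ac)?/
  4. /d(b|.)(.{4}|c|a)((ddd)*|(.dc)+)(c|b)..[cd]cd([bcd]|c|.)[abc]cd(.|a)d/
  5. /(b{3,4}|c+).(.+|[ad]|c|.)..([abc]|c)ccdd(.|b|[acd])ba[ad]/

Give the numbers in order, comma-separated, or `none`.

4

1 → no match
2 → no match — must end with "c"
3 → no match
4 → match
5 → no match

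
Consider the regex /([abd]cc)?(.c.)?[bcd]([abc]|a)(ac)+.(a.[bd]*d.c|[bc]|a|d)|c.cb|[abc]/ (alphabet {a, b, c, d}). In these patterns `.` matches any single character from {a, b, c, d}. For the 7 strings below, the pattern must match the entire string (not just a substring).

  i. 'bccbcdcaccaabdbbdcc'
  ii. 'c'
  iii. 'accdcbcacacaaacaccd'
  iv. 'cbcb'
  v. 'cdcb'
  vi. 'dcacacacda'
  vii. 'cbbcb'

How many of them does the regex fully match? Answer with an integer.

i → no match
ii. 'c' → match
iii → no match
iv. 'cbcb' → match
v. 'cdcb' → match
vi. 'dcacacacda' → match
vii. 'cbbcb' → no match
Total matched: 4

4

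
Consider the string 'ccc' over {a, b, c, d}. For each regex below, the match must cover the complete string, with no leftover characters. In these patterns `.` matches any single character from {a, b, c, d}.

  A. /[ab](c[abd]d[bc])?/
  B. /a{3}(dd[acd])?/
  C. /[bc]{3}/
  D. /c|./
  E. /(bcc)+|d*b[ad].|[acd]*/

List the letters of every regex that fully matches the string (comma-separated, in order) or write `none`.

A → no match
B → no match — must start with 'a'
C → match
D → no match
E → match

C, E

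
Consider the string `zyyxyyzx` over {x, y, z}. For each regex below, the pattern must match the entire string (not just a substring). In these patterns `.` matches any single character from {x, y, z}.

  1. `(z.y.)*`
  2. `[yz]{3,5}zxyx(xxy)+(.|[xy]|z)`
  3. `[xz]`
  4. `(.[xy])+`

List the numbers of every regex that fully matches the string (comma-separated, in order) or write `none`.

4

1 → no match
2 → no match
3 → no match
4 → match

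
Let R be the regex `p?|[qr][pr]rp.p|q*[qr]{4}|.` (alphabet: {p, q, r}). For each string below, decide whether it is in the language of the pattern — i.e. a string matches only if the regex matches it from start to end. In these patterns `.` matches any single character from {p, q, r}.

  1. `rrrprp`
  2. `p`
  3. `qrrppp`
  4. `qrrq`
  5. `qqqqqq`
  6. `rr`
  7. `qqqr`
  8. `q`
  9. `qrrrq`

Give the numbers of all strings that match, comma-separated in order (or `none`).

1 → match
2 → match
3 → match
4 → match
5 → match
6 → no match
7 → match
8 → match
9 → match

1, 2, 3, 4, 5, 7, 8, 9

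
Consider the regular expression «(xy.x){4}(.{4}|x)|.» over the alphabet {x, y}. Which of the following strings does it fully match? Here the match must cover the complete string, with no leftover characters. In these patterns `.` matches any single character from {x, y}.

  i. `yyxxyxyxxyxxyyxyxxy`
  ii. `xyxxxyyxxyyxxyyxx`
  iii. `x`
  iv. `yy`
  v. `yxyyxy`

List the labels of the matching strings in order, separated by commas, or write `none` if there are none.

ii, iii

i → no match
ii → match
iii → match
iv → no match
v → no match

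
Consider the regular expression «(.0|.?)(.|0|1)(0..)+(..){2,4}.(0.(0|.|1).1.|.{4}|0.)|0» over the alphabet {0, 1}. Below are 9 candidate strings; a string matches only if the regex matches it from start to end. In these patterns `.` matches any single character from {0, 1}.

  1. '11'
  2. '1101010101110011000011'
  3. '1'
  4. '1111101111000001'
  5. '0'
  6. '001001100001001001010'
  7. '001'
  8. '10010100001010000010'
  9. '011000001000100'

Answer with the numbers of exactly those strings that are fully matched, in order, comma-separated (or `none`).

5, 6, 8

1 → no match
2 → no match
3 → no match
4 → no match
5 → match
6 → match
7 → no match
8 → match
9 → no match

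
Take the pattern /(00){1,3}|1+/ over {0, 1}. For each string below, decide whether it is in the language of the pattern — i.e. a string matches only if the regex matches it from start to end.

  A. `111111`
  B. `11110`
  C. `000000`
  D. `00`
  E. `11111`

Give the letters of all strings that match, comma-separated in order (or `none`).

A → match
B → no match
C → match
D → match
E → match

A, C, D, E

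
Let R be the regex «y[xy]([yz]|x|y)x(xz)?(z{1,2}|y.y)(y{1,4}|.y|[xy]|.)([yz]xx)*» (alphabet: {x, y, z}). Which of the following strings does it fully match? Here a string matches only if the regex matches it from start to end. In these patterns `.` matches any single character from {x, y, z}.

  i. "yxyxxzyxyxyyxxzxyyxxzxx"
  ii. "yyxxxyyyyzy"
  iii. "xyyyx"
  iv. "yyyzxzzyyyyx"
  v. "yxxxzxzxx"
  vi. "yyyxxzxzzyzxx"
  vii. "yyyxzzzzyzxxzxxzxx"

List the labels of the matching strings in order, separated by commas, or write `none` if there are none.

v

i → no match
ii → no match
iii → no match — must start with "y"
iv → no match
v → match
vi → no match
vii → no match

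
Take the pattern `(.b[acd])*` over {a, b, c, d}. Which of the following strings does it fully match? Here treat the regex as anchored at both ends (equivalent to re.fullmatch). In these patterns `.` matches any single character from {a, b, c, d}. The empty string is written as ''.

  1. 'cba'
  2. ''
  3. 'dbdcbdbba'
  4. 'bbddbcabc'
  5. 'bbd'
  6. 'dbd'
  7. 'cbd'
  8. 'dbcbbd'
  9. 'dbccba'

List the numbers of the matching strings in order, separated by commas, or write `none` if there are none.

1, 2, 3, 4, 5, 6, 7, 8, 9

1 → match
2 → match
3 → match
4 → match
5 → match
6 → match
7 → match
8 → match
9 → match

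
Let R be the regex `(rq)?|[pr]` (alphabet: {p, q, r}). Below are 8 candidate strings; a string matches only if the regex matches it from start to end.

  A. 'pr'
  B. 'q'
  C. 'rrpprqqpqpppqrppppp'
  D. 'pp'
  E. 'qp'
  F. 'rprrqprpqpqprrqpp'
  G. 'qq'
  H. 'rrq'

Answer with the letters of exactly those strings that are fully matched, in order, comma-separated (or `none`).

A. 'pr' → no match
B. 'q' → no match
C → no match
D. 'pp' → no match
E. 'qp' → no match
F → no match
G. 'qq' → no match
H. 'rrq' → no match

none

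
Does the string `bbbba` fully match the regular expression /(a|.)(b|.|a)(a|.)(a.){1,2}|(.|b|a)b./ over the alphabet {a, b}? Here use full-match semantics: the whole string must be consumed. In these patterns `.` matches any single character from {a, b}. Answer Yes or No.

No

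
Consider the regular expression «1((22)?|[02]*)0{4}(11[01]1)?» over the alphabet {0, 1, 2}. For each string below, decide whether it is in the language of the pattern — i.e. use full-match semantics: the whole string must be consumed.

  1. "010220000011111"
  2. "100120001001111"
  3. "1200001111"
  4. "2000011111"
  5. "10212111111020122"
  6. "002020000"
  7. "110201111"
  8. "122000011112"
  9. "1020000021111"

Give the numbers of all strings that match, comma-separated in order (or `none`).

1 → no match — must start with "1"
2 → no match
3 → match
4 → no match — must start with "1"
5 → no match
6 → no match — must start with "1"
7 → no match
8 → no match
9 → no match

3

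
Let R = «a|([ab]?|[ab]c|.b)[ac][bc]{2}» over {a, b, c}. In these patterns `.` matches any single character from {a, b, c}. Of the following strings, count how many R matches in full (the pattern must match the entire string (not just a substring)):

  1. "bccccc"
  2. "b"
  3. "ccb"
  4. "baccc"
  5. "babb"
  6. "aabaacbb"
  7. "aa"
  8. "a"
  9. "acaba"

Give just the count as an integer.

3

1. "bccccc" → no match
2. "b" → no match
3. "ccb" → match
4. "baccc" → no match
5. "babb" → match
6. "aabaacbb" → no match
7. "aa" → no match
8. "a" → match
9. "acaba" → no match
Total matched: 3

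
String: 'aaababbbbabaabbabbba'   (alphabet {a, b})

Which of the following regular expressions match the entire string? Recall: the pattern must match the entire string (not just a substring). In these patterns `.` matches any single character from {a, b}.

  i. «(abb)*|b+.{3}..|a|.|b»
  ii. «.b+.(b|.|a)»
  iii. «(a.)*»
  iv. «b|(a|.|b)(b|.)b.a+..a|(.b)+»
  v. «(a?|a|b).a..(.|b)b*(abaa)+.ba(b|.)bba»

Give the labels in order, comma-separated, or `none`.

i → no match
ii → no match
iii → no match
iv → no match
v → match

v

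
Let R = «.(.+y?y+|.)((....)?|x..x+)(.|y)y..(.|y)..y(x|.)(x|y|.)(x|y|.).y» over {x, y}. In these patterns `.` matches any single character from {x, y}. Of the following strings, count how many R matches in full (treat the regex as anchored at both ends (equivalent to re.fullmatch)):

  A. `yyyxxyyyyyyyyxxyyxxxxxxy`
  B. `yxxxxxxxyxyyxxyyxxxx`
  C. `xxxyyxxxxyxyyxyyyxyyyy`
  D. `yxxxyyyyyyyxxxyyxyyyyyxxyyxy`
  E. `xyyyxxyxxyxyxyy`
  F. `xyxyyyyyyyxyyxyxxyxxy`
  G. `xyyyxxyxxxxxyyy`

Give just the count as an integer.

1

A → no match
B → no match — must end with `y`
C → no match
D → no match
E → match
F → no match
G → no match
Total matched: 1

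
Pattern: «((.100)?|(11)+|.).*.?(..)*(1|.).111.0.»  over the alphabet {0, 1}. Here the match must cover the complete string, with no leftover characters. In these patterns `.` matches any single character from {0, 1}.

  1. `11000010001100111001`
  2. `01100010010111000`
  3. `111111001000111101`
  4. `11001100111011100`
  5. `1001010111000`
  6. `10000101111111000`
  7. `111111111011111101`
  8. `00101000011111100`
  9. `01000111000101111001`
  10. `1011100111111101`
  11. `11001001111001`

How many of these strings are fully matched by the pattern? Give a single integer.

1 → match
2 → match
3 → match
4 → no match
5 → match
6 → match
7 → match
8 → match
9 → match
10 → match
11 → match
Total matched: 10

10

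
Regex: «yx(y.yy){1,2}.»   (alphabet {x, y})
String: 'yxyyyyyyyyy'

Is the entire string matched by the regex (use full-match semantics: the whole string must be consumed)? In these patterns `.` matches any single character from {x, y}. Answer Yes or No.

Yes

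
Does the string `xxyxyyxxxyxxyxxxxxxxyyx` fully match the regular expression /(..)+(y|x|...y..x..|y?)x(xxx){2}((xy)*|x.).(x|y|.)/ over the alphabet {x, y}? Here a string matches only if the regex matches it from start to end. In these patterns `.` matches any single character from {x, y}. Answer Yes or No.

No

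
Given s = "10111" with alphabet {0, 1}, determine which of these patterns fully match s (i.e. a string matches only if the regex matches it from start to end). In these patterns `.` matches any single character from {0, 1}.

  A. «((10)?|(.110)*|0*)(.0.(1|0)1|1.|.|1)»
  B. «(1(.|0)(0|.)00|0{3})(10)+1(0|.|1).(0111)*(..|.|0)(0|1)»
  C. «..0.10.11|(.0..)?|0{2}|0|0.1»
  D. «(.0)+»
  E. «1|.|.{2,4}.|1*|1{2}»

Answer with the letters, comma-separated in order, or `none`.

A → match
B → no match
C → no match
D → no match — must end with "0"
E → match

A, E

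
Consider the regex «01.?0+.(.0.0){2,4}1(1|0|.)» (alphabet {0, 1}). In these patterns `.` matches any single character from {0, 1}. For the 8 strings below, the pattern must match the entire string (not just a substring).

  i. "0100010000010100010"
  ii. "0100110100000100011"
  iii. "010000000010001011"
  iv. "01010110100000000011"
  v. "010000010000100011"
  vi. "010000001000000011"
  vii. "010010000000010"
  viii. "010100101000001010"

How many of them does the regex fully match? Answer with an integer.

i → match
ii → match
iii → match
iv → no match
v → match
vi → match
vii → match
viii → match
Total matched: 7

7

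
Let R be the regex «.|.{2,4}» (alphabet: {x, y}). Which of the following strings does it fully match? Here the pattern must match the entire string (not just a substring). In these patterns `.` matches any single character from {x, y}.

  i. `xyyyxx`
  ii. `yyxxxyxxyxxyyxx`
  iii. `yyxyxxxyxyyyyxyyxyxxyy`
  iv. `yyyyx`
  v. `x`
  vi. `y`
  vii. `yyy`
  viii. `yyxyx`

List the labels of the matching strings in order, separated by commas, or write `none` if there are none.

v, vi, vii

i → no match
ii → no match
iii → no match
iv → no match
v → match
vi → match
vii → match
viii → no match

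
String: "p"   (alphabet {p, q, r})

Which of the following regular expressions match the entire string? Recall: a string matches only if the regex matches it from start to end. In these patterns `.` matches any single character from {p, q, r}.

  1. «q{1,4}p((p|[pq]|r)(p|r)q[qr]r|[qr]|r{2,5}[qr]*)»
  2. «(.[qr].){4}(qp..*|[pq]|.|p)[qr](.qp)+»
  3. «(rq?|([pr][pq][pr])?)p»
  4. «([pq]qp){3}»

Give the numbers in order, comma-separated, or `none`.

1 → no match — must start with "q"
2 → no match — must end with "qp"
3 → match
4 → no match — must end with "qp"

3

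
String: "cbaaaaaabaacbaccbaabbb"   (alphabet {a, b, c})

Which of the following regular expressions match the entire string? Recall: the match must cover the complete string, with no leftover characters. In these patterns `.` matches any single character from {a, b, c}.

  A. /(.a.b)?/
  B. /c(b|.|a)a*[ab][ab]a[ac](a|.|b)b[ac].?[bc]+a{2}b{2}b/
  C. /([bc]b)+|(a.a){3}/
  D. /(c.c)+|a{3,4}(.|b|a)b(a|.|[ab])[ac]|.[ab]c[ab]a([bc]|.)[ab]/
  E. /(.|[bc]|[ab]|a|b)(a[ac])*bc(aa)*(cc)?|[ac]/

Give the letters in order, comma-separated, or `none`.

A → no match
B → match
C → no match
D → no match
E → no match

B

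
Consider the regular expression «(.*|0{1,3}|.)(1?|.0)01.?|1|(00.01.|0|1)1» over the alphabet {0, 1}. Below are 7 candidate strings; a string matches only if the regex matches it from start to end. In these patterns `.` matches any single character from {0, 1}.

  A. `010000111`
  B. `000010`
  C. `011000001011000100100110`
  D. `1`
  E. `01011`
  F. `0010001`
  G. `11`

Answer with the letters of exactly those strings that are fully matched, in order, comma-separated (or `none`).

B, D, E, F, G

A → no match
B → match
C → no match
D → match
E → match
F → match
G → match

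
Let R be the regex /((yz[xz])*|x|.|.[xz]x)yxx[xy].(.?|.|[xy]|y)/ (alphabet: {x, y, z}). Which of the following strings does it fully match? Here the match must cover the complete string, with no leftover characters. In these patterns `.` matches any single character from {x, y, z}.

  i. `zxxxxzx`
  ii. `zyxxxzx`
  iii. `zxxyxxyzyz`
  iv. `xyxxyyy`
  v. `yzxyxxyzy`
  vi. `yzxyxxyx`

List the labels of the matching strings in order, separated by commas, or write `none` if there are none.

ii, iv, v, vi

i. `zxxxxzx` → no match
ii. `zyxxxzx` → match
iii. `zxxyxxyzyz` → no match
iv. `xyxxyyy` → match
v. `yzxyxxyzy` → match
vi. `yzxyxxyx` → match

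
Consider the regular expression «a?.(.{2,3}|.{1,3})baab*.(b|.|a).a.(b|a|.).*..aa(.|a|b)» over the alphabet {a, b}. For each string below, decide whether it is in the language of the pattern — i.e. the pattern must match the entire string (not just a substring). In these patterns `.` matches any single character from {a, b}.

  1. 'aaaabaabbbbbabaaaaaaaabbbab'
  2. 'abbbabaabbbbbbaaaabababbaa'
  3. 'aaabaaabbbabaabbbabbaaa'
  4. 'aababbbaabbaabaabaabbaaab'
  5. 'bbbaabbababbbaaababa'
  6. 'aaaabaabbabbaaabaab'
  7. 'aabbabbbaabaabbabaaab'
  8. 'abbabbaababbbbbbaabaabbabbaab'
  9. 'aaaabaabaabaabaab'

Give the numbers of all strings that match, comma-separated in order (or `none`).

none

1 → no match
2 → no match
3 → no match
4 → no match
5 → no match
6 → no match
7 → no match
8 → no match
9 → no match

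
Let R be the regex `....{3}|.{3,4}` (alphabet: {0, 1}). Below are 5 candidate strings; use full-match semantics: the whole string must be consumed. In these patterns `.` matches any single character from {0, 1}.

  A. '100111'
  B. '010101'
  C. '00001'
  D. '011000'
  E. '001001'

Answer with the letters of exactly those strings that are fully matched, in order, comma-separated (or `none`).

A, B, D, E

A → match
B → match
C → no match
D → match
E → match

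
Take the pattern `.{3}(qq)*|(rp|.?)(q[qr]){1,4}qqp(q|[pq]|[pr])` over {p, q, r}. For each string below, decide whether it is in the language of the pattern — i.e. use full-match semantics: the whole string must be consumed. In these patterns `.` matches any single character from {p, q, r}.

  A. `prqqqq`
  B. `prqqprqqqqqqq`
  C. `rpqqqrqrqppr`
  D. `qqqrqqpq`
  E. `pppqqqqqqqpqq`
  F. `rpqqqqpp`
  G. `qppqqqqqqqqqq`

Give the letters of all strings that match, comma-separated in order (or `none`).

A → no match
B → no match
C → no match
D → match
E → no match
F → match
G → match

D, F, G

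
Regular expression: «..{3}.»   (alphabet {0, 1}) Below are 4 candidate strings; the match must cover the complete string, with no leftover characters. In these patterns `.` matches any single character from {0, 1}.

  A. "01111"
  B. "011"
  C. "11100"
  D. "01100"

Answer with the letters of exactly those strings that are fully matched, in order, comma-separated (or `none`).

A, C, D

A → match
B → no match
C → match
D → match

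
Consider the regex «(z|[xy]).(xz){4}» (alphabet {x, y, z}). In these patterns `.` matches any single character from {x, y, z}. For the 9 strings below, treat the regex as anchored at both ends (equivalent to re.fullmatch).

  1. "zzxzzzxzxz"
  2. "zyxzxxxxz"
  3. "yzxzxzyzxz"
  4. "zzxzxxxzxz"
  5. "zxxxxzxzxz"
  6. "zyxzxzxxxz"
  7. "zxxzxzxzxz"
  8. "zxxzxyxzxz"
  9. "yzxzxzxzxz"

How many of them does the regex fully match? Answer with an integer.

2

1 → no match
2 → no match
3 → no match
4 → no match
5 → no match
6 → no match
7 → match
8 → no match
9 → match
Total matched: 2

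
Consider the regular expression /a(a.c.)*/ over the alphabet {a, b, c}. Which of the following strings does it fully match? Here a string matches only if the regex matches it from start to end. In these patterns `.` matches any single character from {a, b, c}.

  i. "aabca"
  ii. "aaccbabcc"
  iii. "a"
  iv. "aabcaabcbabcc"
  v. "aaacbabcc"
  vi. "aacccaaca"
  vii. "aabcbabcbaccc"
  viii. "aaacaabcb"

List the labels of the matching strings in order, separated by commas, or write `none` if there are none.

i, ii, iii, iv, v, vi, vii, viii

i → match
ii → match
iii → match
iv → match
v → match
vi → match
vii → match
viii → match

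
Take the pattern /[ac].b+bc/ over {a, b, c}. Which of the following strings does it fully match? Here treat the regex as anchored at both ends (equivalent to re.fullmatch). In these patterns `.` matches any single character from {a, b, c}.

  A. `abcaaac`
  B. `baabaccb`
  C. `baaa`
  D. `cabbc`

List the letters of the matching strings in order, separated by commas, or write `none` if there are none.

A → no match — must end with `bbc`
B → no match — must end with `bbc`
C → no match — must end with `bbc`
D → match

D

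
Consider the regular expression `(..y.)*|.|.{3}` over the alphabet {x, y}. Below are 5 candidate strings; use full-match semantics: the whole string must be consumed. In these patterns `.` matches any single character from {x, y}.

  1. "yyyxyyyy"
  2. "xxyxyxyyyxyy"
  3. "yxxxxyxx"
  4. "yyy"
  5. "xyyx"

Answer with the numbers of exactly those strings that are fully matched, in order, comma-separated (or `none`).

1 → match
2 → match
3 → no match
4 → match
5 → match

1, 2, 4, 5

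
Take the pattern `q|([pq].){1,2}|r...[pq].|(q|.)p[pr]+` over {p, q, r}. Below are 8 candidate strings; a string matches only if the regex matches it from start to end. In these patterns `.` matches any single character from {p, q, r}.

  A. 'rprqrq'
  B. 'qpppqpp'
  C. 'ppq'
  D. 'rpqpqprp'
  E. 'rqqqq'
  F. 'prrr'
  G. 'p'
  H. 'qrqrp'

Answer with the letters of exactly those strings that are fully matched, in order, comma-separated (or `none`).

none

A. 'rprqrq' → no match
B. 'qpppqpp' → no match
C. 'ppq' → no match
D. 'rpqpqprp' → no match
E. 'rqqqq' → no match
F. 'prrr' → no match
G. 'p' → no match
H. 'qrqrp' → no match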